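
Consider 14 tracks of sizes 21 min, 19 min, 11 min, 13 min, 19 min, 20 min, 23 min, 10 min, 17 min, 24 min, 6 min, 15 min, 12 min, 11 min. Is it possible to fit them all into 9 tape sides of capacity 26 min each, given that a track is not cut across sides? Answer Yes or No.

Total = 221 min; ⌈221/26⌉ = 9.
The bound of 9 does not rule out 9, but exhaustive search shows no assignment into 9 tape sides of capacity 26 min exists — the minimum is 10.

No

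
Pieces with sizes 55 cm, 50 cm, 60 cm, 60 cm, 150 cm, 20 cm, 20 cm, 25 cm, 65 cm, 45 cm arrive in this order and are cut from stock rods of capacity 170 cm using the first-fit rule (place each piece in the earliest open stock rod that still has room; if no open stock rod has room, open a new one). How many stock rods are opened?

  55 → stock rod 1 (new)  [load 55/170]
  50 → stock rod 1  [load 105/170]
  60 → stock rod 1  [load 165/170]
  60 → stock rod 2 (new)  [load 60/170]
  150 → stock rod 3 (new)  [load 150/170]
  20 → stock rod 2  [load 80/170]
  20 → stock rod 2  [load 100/170]
  25 → stock rod 2  [load 125/170]
  65 → stock rod 4 (new)  [load 65/170]
  45 → stock rod 2  [load 170/170]
4 stock rods opened.

4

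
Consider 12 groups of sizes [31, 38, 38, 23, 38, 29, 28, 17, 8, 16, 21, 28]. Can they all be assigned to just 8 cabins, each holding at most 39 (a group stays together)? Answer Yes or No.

No

Total = 315; ⌈315/39⌉ = 9.
At least 9 cabins are required, but only 8 are allowed.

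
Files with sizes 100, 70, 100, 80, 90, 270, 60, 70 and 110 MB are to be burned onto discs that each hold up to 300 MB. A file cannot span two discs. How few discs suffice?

Total = 270 + 110 + 100 + 100 + 90 + 80 + 70 + 70 + 60 = 950 MB.
Lower bound: ⌈950/300⌉ = 4 discs.
A packing using 4 discs:
  disc 1: 270 = 270
  disc 2: 110 + 100 + 90 = 300
  disc 3: 100 + 80 + 70 = 250
  disc 4: 70 + 60 = 130
This matches the lower bound, so 4 is optimal.

4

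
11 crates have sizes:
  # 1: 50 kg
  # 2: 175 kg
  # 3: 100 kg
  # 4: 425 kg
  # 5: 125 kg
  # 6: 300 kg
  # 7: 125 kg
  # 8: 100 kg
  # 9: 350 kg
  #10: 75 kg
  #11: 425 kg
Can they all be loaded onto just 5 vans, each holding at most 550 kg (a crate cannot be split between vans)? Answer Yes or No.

Yes

A valid assignment using 5 vans:
  van 1: 425 + 125 = 550
  van 2: 425 + 125 = 550
  van 3: 350 + 175 = 525
  van 4: 300 + 100 + 100 + 50 = 550
  van 5: 75 = 75
Every load is within 550 kg, so 5 vans suffice.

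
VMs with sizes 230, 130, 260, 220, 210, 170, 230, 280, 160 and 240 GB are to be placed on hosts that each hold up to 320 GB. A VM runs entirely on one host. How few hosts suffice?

Total = 280 + 260 + 240 + 230 + 230 + 220 + 210 + 170 + 160 + 130 = 2130 GB.
Lower bound: ⌈2130/320⌉ = 7 hosts.
Also, 8 VMs each exceed 160 GB, and no two of those can share a host, so at least 8 hosts are needed.
A packing using 9 hosts:
  host 1: 280 = 280
  host 2: 260 = 260
  host 3: 240 = 240
  host 4: 230 = 230
  host 5: 230 = 230
  host 6: 220 = 220
  host 7: 210 = 210
  host 8: 170 + 130 = 300
  host 9: 160 = 160
No arrangement into 8 hosts stays within capacity, so 9 is optimal.

9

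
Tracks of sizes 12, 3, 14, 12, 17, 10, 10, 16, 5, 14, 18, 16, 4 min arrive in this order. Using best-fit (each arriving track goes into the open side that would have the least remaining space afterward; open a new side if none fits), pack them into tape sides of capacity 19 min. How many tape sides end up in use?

10

  12 → side 1 (new)  [load 12/19]
  3 → side 1  [load 15/19]
  14 → side 2 (new)  [load 14/19]
  12 → side 3 (new)  [load 12/19]
  17 → side 4 (new)  [load 17/19]
  10 → side 5 (new)  [load 10/19]
  10 → side 6 (new)  [load 10/19]
  16 → side 7 (new)  [load 16/19]
  5 → side 2  [load 19/19]
  14 → side 8 (new)  [load 14/19]
  18 → side 9 (new)  [load 18/19]
  16 → side 10 (new)  [load 16/19]
  4 → side 1  [load 19/19]
10 tape sides opened.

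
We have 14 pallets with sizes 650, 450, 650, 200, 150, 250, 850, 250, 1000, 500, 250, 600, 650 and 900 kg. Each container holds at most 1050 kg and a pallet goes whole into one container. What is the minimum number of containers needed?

Total = 1000 + 900 + 850 + 650 + 650 + 650 + 600 + 500 + 450 + 250 + 250 + 250 + 200 + 150 = 7350 kg.
Lower bound: ⌈7350/1050⌉ = 7 containers.
A packing using 8 containers:
  container 1: 1000 = 1000
  container 2: 900 + 150 = 1050
  container 3: 850 + 200 = 1050
  container 4: 650 + 250 = 900
  container 5: 650 + 250 = 900
  container 6: 650 + 250 = 900
  container 7: 600 + 450 = 1050
  container 8: 500 = 500
No arrangement into 7 containers stays within capacity, so 8 is optimal.

8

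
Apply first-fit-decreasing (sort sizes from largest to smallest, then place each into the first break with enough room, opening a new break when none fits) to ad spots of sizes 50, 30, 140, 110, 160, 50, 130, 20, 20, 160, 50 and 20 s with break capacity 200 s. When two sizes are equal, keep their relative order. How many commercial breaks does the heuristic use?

5

Sorted descending: 160, 160, 140, 130, 110, 50, 50, 50, 30, 20, 20, 20.
  160 → break 1 (new)  [load 160/200]
  160 → break 2 (new)  [load 160/200]
  140 → break 3 (new)  [load 140/200]
  130 → break 4 (new)  [load 130/200]
  110 → break 5 (new)  [load 110/200]
  50 → break 3  [load 190/200]
  50 → break 4  [load 180/200]
  50 → break 5  [load 160/200]
  30 → break 1  [load 190/200]
  20 → break 2  [load 180/200]
  20 → break 2  [load 200/200]
  20 → break 4  [load 200/200]
5 commercial breaks opened.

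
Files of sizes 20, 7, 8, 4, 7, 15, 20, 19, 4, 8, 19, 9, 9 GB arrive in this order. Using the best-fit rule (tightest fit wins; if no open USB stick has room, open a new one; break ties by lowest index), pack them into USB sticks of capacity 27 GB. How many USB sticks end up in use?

7

  20 → USB stick 1 (new)  [load 20/27]
  7 → USB stick 1  [load 27/27]
  8 → USB stick 2 (new)  [load 8/27]
  4 → USB stick 2  [load 12/27]
  7 → USB stick 2  [load 19/27]
  15 → USB stick 3 (new)  [load 15/27]
  20 → USB stick 4 (new)  [load 20/27]
  19 → USB stick 5 (new)  [load 19/27]
  4 → USB stick 4  [load 24/27]
  8 → USB stick 2  [load 27/27]
  19 → USB stick 6 (new)  [load 19/27]
  9 → USB stick 3  [load 24/27]
  9 → USB stick 7 (new)  [load 9/27]
7 USB sticks opened.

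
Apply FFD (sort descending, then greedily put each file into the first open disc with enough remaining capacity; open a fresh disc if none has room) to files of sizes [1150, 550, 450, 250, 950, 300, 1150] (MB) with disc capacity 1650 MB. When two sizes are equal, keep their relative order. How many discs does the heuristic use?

4

Sorted descending: 1150, 1150, 950, 550, 450, 300, 250.
  1150 → disc 1 (new)  [load 1150/1650]
  1150 → disc 2 (new)  [load 1150/1650]
  950 → disc 3 (new)  [load 950/1650]
  550 → disc 3  [load 1500/1650]
  450 → disc 1  [load 1600/1650]
  300 → disc 2  [load 1450/1650]
  250 → disc 4 (new)  [load 250/1650]
4 discs opened.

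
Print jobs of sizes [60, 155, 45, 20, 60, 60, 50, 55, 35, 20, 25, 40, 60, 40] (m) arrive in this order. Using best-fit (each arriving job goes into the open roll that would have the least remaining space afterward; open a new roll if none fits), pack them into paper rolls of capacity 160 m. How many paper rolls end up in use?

5

  60 → roll 1 (new)  [load 60/160]
  155 → roll 2 (new)  [load 155/160]
  45 → roll 1  [load 105/160]
  20 → roll 1  [load 125/160]
  60 → roll 3 (new)  [load 60/160]
  60 → roll 3  [load 120/160]
  50 → roll 4 (new)  [load 50/160]
  55 → roll 4  [load 105/160]
  35 → roll 1  [load 160/160]
  20 → roll 3  [load 140/160]
  25 → roll 4  [load 130/160]
  40 → roll 5 (new)  [load 40/160]
  60 → roll 5  [load 100/160]
  40 → roll 5  [load 140/160]
5 paper rolls opened.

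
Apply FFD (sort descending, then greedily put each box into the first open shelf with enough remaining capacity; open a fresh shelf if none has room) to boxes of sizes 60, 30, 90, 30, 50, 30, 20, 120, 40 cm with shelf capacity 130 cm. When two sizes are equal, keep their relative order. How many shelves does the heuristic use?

Sorted descending: 120, 90, 60, 50, 40, 30, 30, 30, 20.
  120 → shelf 1 (new)  [load 120/130]
  90 → shelf 2 (new)  [load 90/130]
  60 → shelf 3 (new)  [load 60/130]
  50 → shelf 3  [load 110/130]
  40 → shelf 2  [load 130/130]
  30 → shelf 4 (new)  [load 30/130]
  30 → shelf 4  [load 60/130]
  30 → shelf 4  [load 90/130]
  20 → shelf 3  [load 130/130]
4 shelves opened.

4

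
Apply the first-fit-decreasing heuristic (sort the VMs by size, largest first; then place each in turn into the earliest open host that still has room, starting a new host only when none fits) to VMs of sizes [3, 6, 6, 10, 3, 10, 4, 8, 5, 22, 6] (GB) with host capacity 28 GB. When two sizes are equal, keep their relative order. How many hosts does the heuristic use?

3

Sorted descending: 22, 10, 10, 8, 6, 6, 6, 5, 4, 3, 3.
  22 → host 1 (new)  [load 22/28]
  10 → host 2 (new)  [load 10/28]
  10 → host 2  [load 20/28]
  8 → host 2  [load 28/28]
  6 → host 1  [load 28/28]
  6 → host 3 (new)  [load 6/28]
  6 → host 3  [load 12/28]
  5 → host 3  [load 17/28]
  4 → host 3  [load 21/28]
  3 → host 3  [load 24/28]
  3 → host 3  [load 27/28]
3 hosts opened.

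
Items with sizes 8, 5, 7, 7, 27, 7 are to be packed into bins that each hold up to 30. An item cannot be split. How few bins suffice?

Total = 27 + 8 + 7 + 7 + 7 + 5 = 61.
Lower bound: ⌈61/30⌉ = 3 bins.
A packing using 3 bins:
  bin 1: 27 = 27
  bin 2: 8 + 7 + 7 + 7 = 29
  bin 3: 5 = 5
This matches the lower bound, so 3 is optimal.

3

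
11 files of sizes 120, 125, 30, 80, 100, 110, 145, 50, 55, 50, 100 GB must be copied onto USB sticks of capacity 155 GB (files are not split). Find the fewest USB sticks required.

7

Total = 145 + 125 + 120 + 110 + 100 + 100 + 80 + 55 + 50 + 50 + 30 = 965 GB.
Lower bound: ⌈965/155⌉ = 7 USB sticks.
A packing using 7 USB sticks:
  USB stick 1: 145 = 145
  USB stick 2: 125 + 30 = 155
  USB stick 3: 120 = 120
  USB stick 4: 110 = 110
  USB stick 5: 100 + 55 = 155
  USB stick 6: 100 + 50 = 150
  USB stick 7: 80 + 50 = 130
This matches the lower bound, so 7 is optimal.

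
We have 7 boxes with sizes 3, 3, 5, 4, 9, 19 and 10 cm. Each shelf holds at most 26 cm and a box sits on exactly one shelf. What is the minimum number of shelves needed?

3

Total = 19 + 10 + 9 + 5 + 4 + 3 + 3 = 53 cm.
Lower bound: ⌈53/26⌉ = 3 shelves.
A packing using 3 shelves:
  shelf 1: 19 + 5 = 24
  shelf 2: 10 + 9 + 4 + 3 = 26
  shelf 3: 3 = 3
This matches the lower bound, so 3 is optimal.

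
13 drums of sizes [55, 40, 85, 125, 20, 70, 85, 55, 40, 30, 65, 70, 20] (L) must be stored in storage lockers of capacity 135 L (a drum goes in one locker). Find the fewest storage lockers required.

Total = 125 + 85 + 85 + 70 + 70 + 65 + 55 + 55 + 40 + 40 + 30 + 20 + 20 = 760 L.
Lower bound: ⌈760/135⌉ = 6 storage lockers.
A packing using 6 storage lockers:
  locker 1: 125 = 125
  locker 2: 85 + 40 = 125
  locker 3: 85 + 40 = 125
  locker 4: 70 + 65 = 135
  locker 5: 70 + 55 = 125
  locker 6: 55 + 30 + 20 + 20 = 125
This matches the lower bound, so 6 is optimal.

6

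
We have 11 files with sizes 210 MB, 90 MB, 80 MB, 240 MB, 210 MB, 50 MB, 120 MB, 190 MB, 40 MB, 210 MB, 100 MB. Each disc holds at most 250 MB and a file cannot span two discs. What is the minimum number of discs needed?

Total = 240 + 210 + 210 + 210 + 190 + 120 + 100 + 90 + 80 + 50 + 40 = 1540 MB.
Lower bound: ⌈1540/250⌉ = 7 discs.
A packing using 7 discs:
  disc 1: 240 = 240
  disc 2: 210 + 40 = 250
  disc 3: 210 = 210
  disc 4: 210 = 210
  disc 5: 190 + 50 = 240
  disc 6: 120 + 100 = 220
  disc 7: 90 + 80 = 170
This matches the lower bound, so 7 is optimal.

7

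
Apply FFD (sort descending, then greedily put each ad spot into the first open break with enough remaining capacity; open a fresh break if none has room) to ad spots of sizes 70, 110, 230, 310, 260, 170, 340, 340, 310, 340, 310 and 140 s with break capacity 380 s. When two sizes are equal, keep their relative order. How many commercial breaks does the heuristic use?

Sorted descending: 340, 340, 340, 310, 310, 310, 260, 230, 170, 140, 110, 70.
  340 → break 1 (new)  [load 340/380]
  340 → break 2 (new)  [load 340/380]
  340 → break 3 (new)  [load 340/380]
  310 → break 4 (new)  [load 310/380]
  310 → break 5 (new)  [load 310/380]
  310 → break 6 (new)  [load 310/380]
  260 → break 7 (new)  [load 260/380]
  230 → break 8 (new)  [load 230/380]
  170 → break 9 (new)  [load 170/380]
  140 → break 8  [load 370/380]
  110 → break 7  [load 370/380]
  70 → break 4  [load 380/380]
9 commercial breaks opened.

9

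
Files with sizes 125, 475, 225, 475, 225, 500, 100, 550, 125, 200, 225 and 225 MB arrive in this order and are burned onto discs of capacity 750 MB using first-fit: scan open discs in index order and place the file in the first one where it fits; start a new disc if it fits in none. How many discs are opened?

5

  125 → disc 1 (new)  [load 125/750]
  475 → disc 1  [load 600/750]
  225 → disc 2 (new)  [load 225/750]
  475 → disc 2  [load 700/750]
  225 → disc 3 (new)  [load 225/750]
  500 → disc 3  [load 725/750]
  100 → disc 1  [load 700/750]
  550 → disc 4 (new)  [load 550/750]
  125 → disc 4  [load 675/750]
  200 → disc 5 (new)  [load 200/750]
  225 → disc 5  [load 425/750]
  225 → disc 5  [load 650/750]
5 discs opened.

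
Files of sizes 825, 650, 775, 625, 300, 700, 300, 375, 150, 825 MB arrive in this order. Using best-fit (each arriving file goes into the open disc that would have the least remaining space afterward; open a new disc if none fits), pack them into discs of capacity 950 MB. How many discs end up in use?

  825 → disc 1 (new)  [load 825/950]
  650 → disc 2 (new)  [load 650/950]
  775 → disc 3 (new)  [load 775/950]
  625 → disc 4 (new)  [load 625/950]
  300 → disc 2  [load 950/950]
  700 → disc 5 (new)  [load 700/950]
  300 → disc 4  [load 925/950]
  375 → disc 6 (new)  [load 375/950]
  150 → disc 3  [load 925/950]
  825 → disc 7 (new)  [load 825/950]
7 discs opened.

7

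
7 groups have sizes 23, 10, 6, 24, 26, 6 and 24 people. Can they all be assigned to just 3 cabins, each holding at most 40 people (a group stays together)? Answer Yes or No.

Total = 119 people; ⌈119/40⌉ = 3.
4 groups each exceed half the capacity and cannot share a cabin, forcing at least 4 cabins.
At least 4 cabins are required, but only 3 are allowed.

No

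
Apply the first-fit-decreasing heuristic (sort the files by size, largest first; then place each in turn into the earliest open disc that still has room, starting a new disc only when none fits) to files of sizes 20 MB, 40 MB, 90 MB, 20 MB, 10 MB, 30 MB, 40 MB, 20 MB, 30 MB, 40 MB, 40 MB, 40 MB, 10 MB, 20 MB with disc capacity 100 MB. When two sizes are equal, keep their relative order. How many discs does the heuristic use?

5

Sorted descending: 90, 40, 40, 40, 40, 40, 30, 30, 20, 20, 20, 20, 10, 10.
  90 → disc 1 (new)  [load 90/100]
  40 → disc 2 (new)  [load 40/100]
  40 → disc 2  [load 80/100]
  40 → disc 3 (new)  [load 40/100]
  40 → disc 3  [load 80/100]
  40 → disc 4 (new)  [load 40/100]
  30 → disc 4  [load 70/100]
  30 → disc 4  [load 100/100]
  20 → disc 2  [load 100/100]
  20 → disc 3  [load 100/100]
  20 → disc 5 (new)  [load 20/100]
  20 → disc 5  [load 40/100]
  10 → disc 1  [load 100/100]
  10 → disc 5  [load 50/100]
5 discs opened.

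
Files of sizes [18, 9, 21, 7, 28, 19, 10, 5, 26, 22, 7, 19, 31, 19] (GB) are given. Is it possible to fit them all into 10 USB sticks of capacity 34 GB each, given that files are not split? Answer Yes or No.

Yes

A valid assignment using 9 USB sticks:
  USB stick 1: 31 = 31
  USB stick 2: 28 + 5 = 33
  USB stick 3: 26 + 7 = 33
  USB stick 4: 22 + 10 = 32
  USB stick 5: 21 + 9 = 30
  USB stick 6: 19 + 7 = 26
  USB stick 7: 19 = 19
  USB stick 8: 19 = 19
  USB stick 9: 18 = 18
That uses only 9 ≤ 10, so 10 USB sticks are enough.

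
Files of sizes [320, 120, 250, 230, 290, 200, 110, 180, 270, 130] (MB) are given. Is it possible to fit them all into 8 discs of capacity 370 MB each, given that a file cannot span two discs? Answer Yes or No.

Yes

A valid assignment using 7 discs:
  disc 1: 320 = 320
  disc 2: 290 = 290
  disc 3: 270 = 270
  disc 4: 250 + 120 = 370
  disc 5: 230 + 130 = 360
  disc 6: 200 + 110 = 310
  disc 7: 180 = 180
That uses only 7 ≤ 8, so 8 discs are enough.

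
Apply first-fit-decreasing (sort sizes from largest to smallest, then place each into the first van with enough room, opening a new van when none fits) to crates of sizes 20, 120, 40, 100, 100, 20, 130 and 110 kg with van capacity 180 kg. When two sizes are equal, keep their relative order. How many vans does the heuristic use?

Sorted descending: 130, 120, 110, 100, 100, 40, 20, 20.
  130 → van 1 (new)  [load 130/180]
  120 → van 2 (new)  [load 120/180]
  110 → van 3 (new)  [load 110/180]
  100 → van 4 (new)  [load 100/180]
  100 → van 5 (new)  [load 100/180]
  40 → van 1  [load 170/180]
  20 → van 2  [load 140/180]
  20 → van 2  [load 160/180]
5 vans opened.

5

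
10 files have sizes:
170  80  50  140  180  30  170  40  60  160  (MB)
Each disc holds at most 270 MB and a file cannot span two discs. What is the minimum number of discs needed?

Total = 180 + 170 + 170 + 160 + 140 + 80 + 60 + 50 + 40 + 30 = 1080 MB.
Lower bound: ⌈1080/270⌉ = 4 discs.
Also, 5 files each exceed 135 MB, and no two of those can share a disc, so at least 5 discs are needed.
A packing using 5 discs:
  disc 1: 180 + 80 = 260
  disc 2: 170 + 60 + 40 = 270
  disc 3: 170 + 50 + 30 = 250
  disc 4: 160 = 160
  disc 5: 140 = 140
This matches the lower bound, so 5 is optimal.

5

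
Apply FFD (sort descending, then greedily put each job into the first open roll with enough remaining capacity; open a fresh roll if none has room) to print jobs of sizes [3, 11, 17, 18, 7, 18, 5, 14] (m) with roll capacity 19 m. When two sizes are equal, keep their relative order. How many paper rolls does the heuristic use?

Sorted descending: 18, 18, 17, 14, 11, 7, 5, 3.
  18 → roll 1 (new)  [load 18/19]
  18 → roll 2 (new)  [load 18/19]
  17 → roll 3 (new)  [load 17/19]
  14 → roll 4 (new)  [load 14/19]
  11 → roll 5 (new)  [load 11/19]
  7 → roll 5  [load 18/19]
  5 → roll 4  [load 19/19]
  3 → roll 6 (new)  [load 3/19]
6 paper rolls opened.

6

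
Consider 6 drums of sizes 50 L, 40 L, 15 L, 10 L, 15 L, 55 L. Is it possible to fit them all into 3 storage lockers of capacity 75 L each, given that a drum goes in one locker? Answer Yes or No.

Yes

A valid assignment using 3 storage lockers:
  locker 1: 55 + 15 = 70
  locker 2: 50 + 15 + 10 = 75
  locker 3: 40 = 40
Every load is within 75 L, so 3 storage lockers suffice.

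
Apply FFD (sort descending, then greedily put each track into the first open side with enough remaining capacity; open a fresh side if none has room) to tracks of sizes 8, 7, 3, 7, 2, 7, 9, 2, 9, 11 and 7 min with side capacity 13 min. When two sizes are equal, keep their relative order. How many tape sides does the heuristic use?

Sorted descending: 11, 9, 9, 8, 7, 7, 7, 7, 3, 2, 2.
  11 → side 1 (new)  [load 11/13]
  9 → side 2 (new)  [load 9/13]
  9 → side 3 (new)  [load 9/13]
  8 → side 4 (new)  [load 8/13]
  7 → side 5 (new)  [load 7/13]
  7 → side 6 (new)  [load 7/13]
  7 → side 7 (new)  [load 7/13]
  7 → side 8 (new)  [load 7/13]
  3 → side 2  [load 12/13]
  2 → side 1  [load 13/13]
  2 → side 3  [load 11/13]
8 tape sides opened.

8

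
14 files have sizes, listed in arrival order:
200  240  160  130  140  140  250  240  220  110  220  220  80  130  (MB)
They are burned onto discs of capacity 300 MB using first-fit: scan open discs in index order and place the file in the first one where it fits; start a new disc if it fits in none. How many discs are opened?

10

  200 → disc 1 (new)  [load 200/300]
  240 → disc 2 (new)  [load 240/300]
  160 → disc 3 (new)  [load 160/300]
  130 → disc 3  [load 290/300]
  140 → disc 4 (new)  [load 140/300]
  140 → disc 4  [load 280/300]
  250 → disc 5 (new)  [load 250/300]
  240 → disc 6 (new)  [load 240/300]
  220 → disc 7 (new)  [load 220/300]
  110 → disc 8 (new)  [load 110/300]
  220 → disc 9 (new)  [load 220/300]
  220 → disc 10 (new)  [load 220/300]
  80 → disc 1  [load 280/300]
  130 → disc 8  [load 240/300]
10 discs opened.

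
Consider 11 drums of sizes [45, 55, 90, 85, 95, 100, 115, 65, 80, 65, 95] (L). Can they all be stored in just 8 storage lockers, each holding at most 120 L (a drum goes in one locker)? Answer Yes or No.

No

Total = 890 L; ⌈890/120⌉ = 8.
9 drums each exceed half the capacity and cannot share a locker, forcing at least 9 storage lockers.
At least 9 storage lockers are required, but only 8 are allowed.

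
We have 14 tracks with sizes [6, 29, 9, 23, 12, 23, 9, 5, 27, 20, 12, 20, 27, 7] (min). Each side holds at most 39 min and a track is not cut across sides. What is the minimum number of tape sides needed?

Total = 29 + 27 + 27 + 23 + 23 + 20 + 20 + 12 + 12 + 9 + 9 + 7 + 6 + 5 = 229 min.
Lower bound: ⌈229/39⌉ = 6 tape sides.
Also, 7 tracks each exceed 39/2 min, and no two of those can share a side, so at least 7 tape sides are needed.
A packing using 7 tape sides:
  side 1: 29 + 9 = 38
  side 2: 27 + 12 = 39
  side 3: 27 + 12 = 39
  side 4: 23 + 9 + 7 = 39
  side 5: 23 + 6 + 5 = 34
  side 6: 20 = 20
  side 7: 20 = 20
This matches the lower bound, so 7 is optimal.

7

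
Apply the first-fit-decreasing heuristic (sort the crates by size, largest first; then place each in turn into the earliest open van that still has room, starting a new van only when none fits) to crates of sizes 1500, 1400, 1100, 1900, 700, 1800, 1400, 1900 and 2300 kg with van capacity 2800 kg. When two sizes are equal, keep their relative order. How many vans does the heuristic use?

Sorted descending: 2300, 1900, 1900, 1800, 1500, 1400, 1400, 1100, 700.
  2300 → van 1 (new)  [load 2300/2800]
  1900 → van 2 (new)  [load 1900/2800]
  1900 → van 3 (new)  [load 1900/2800]
  1800 → van 4 (new)  [load 1800/2800]
  1500 → van 5 (new)  [load 1500/2800]
  1400 → van 6 (new)  [load 1400/2800]
  1400 → van 6  [load 2800/2800]
  1100 → van 5  [load 2600/2800]
  700 → van 2  [load 2600/2800]
6 vans opened.

6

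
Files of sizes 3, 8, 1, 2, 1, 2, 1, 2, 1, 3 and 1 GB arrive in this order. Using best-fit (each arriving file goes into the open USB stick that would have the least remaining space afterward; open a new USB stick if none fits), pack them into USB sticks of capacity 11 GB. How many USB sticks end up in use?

  3 → USB stick 1 (new)  [load 3/11]
  8 → USB stick 1  [load 11/11]
  1 → USB stick 2 (new)  [load 1/11]
  2 → USB stick 2  [load 3/11]
  1 → USB stick 2  [load 4/11]
  2 → USB stick 2  [load 6/11]
  1 → USB stick 2  [load 7/11]
  2 → USB stick 2  [load 9/11]
  1 → USB stick 2  [load 10/11]
  3 → USB stick 3 (new)  [load 3/11]
  1 → USB stick 2  [load 11/11]
3 USB sticks opened.

3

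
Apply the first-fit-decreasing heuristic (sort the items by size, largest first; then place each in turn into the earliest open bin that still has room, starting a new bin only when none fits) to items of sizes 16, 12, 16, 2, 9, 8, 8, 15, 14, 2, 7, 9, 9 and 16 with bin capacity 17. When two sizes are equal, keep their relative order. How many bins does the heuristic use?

Sorted descending: 16, 16, 16, 15, 14, 12, 9, 9, 9, 8, 8, 7, 2, 2.
  16 → bin 1 (new)  [load 16/17]
  16 → bin 2 (new)  [load 16/17]
  16 → bin 3 (new)  [load 16/17]
  15 → bin 4 (new)  [load 15/17]
  14 → bin 5 (new)  [load 14/17]
  12 → bin 6 (new)  [load 12/17]
  9 → bin 7 (new)  [load 9/17]
  9 → bin 8 (new)  [load 9/17]
  9 → bin 9 (new)  [load 9/17]
  8 → bin 7  [load 17/17]
  8 → bin 8  [load 17/17]
  7 → bin 9  [load 16/17]
  2 → bin 4  [load 17/17]
  2 → bin 5  [load 16/17]
9 bins opened.

9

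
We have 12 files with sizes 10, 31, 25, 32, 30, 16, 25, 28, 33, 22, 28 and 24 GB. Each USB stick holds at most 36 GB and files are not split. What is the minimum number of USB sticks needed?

Total = 33 + 32 + 31 + 30 + 28 + 28 + 25 + 25 + 24 + 22 + 16 + 10 = 304 GB.
Lower bound: ⌈304/36⌉ = 9 USB sticks.
Also, 10 files each exceed 18 GB, and no two of those can share a USB stick, so at least 10 USB sticks are needed.
A packing using 11 USB sticks:
  USB stick 1: 33 = 33
  USB stick 2: 32 = 32
  USB stick 3: 31 = 31
  USB stick 4: 30 = 30
  USB stick 5: 28 = 28
  USB stick 6: 28 = 28
  USB stick 7: 25 + 10 = 35
  USB stick 8: 25 = 25
  USB stick 9: 24 = 24
  USB stick 10: 22 = 22
  USB stick 11: 16 = 16
No arrangement into 10 USB sticks stays within capacity, so 11 is optimal.

11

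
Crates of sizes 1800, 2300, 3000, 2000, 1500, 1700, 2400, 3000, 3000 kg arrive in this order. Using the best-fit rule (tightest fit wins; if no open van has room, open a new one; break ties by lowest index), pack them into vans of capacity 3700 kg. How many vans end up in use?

  1800 → van 1 (new)  [load 1800/3700]
  2300 → van 2 (new)  [load 2300/3700]
  3000 → van 3 (new)  [load 3000/3700]
  2000 → van 4 (new)  [load 2000/3700]
  1500 → van 4  [load 3500/3700]
  1700 → van 1  [load 3500/3700]
  2400 → van 5 (new)  [load 2400/3700]
  3000 → van 6 (new)  [load 3000/3700]
  3000 → van 7 (new)  [load 3000/3700]
7 vans opened.

7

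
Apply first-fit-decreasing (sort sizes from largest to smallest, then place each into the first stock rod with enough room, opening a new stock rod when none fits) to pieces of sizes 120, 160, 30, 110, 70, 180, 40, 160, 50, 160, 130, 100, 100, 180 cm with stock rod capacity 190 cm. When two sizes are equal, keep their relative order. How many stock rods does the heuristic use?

Sorted descending: 180, 180, 160, 160, 160, 130, 120, 110, 100, 100, 70, 50, 40, 30.
  180 → stock rod 1 (new)  [load 180/190]
  180 → stock rod 2 (new)  [load 180/190]
  160 → stock rod 3 (new)  [load 160/190]
  160 → stock rod 4 (new)  [load 160/190]
  160 → stock rod 5 (new)  [load 160/190]
  130 → stock rod 6 (new)  [load 130/190]
  120 → stock rod 7 (new)  [load 120/190]
  110 → stock rod 8 (new)  [load 110/190]
  100 → stock rod 9 (new)  [load 100/190]
  100 → stock rod 10 (new)  [load 100/190]
  70 → stock rod 7  [load 190/190]
  50 → stock rod 6  [load 180/190]
  40 → stock rod 8  [load 150/190]
  30 → stock rod 3  [load 190/190]
10 stock rods opened.

10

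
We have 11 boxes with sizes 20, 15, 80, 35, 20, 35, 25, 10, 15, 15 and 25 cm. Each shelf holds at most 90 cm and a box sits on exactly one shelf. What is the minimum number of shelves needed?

Total = 80 + 35 + 35 + 25 + 25 + 20 + 20 + 15 + 15 + 15 + 10 = 295 cm.
Lower bound: ⌈295/90⌉ = 4 shelves.
A packing using 4 shelves:
  shelf 1: 80 + 10 = 90
  shelf 2: 35 + 35 + 20 = 90
  shelf 3: 25 + 25 + 20 + 15 = 85
  shelf 4: 15 + 15 = 30
This matches the lower bound, so 4 is optimal.

4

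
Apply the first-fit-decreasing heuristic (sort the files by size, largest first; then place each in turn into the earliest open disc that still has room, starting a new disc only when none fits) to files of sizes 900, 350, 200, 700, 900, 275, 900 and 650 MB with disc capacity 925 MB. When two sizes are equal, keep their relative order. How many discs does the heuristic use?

6

Sorted descending: 900, 900, 900, 700, 650, 350, 275, 200.
  900 → disc 1 (new)  [load 900/925]
  900 → disc 2 (new)  [load 900/925]
  900 → disc 3 (new)  [load 900/925]
  700 → disc 4 (new)  [load 700/925]
  650 → disc 5 (new)  [load 650/925]
  350 → disc 6 (new)  [load 350/925]
  275 → disc 5  [load 925/925]
  200 → disc 4  [load 900/925]
6 discs opened.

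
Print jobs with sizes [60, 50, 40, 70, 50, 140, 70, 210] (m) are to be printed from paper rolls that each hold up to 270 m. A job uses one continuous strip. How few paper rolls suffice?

3

Total = 210 + 140 + 70 + 70 + 60 + 50 + 50 + 40 = 690 m.
Lower bound: ⌈690/270⌉ = 3 paper rolls.
A packing using 3 paper rolls:
  roll 1: 210 + 60 = 270
  roll 2: 140 + 70 + 50 = 260
  roll 3: 70 + 50 + 40 = 160
This matches the lower bound, so 3 is optimal.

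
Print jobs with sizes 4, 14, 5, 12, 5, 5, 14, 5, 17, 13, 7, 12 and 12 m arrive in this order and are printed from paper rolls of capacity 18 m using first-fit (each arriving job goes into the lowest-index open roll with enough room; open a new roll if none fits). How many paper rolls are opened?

  4 → roll 1 (new)  [load 4/18]
  14 → roll 1  [load 18/18]
  5 → roll 2 (new)  [load 5/18]
  12 → roll 2  [load 17/18]
  5 → roll 3 (new)  [load 5/18]
  5 → roll 3  [load 10/18]
  14 → roll 4 (new)  [load 14/18]
  5 → roll 3  [load 15/18]
  17 → roll 5 (new)  [load 17/18]
  13 → roll 6 (new)  [load 13/18]
  7 → roll 7 (new)  [load 7/18]
  12 → roll 8 (new)  [load 12/18]
  12 → roll 9 (new)  [load 12/18]
9 paper rolls opened.

9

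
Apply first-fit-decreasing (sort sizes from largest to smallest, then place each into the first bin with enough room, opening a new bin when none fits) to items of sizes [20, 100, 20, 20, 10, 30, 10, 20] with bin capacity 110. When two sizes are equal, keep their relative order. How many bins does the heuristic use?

3

Sorted descending: 100, 30, 20, 20, 20, 20, 10, 10.
  100 → bin 1 (new)  [load 100/110]
  30 → bin 2 (new)  [load 30/110]
  20 → bin 2  [load 50/110]
  20 → bin 2  [load 70/110]
  20 → bin 2  [load 90/110]
  20 → bin 2  [load 110/110]
  10 → bin 1  [load 110/110]
  10 → bin 3 (new)  [load 10/110]
3 bins opened.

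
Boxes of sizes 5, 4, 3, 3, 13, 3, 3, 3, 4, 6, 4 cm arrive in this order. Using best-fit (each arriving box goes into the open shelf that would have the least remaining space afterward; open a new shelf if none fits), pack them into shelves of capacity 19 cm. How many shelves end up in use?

  5 → shelf 1 (new)  [load 5/19]
  4 → shelf 1  [load 9/19]
  3 → shelf 1  [load 12/19]
  3 → shelf 1  [load 15/19]
  13 → shelf 2 (new)  [load 13/19]
  3 → shelf 1  [load 18/19]
  3 → shelf 2  [load 16/19]
  3 → shelf 2  [load 19/19]
  4 → shelf 3 (new)  [load 4/19]
  6 → shelf 3  [load 10/19]
  4 → shelf 3  [load 14/19]
3 shelves opened.

3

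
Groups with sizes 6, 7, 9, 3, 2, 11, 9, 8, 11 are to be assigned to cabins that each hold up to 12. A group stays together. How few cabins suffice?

7

Total = 11 + 11 + 9 + 9 + 8 + 7 + 6 + 3 + 2 = 66.
Lower bound: ⌈66/12⌉ = 6 cabins.
A packing using 7 cabins:
  cabin 1: 11 = 11
  cabin 2: 11 = 11
  cabin 3: 9 + 3 = 12
  cabin 4: 9 + 2 = 11
  cabin 5: 8 = 8
  cabin 6: 7 = 7
  cabin 7: 6 = 6
No arrangement into 6 cabins stays within capacity, so 7 is optimal.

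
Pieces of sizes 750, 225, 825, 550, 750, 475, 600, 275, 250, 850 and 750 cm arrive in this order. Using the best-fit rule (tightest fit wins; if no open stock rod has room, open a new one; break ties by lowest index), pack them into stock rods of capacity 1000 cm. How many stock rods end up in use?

8

  750 → stock rod 1 (new)  [load 750/1000]
  225 → stock rod 1  [load 975/1000]
  825 → stock rod 2 (new)  [load 825/1000]
  550 → stock rod 3 (new)  [load 550/1000]
  750 → stock rod 4 (new)  [load 750/1000]
  475 → stock rod 5 (new)  [load 475/1000]
  600 → stock rod 6 (new)  [load 600/1000]
  275 → stock rod 6  [load 875/1000]
  250 → stock rod 4  [load 1000/1000]
  850 → stock rod 7 (new)  [load 850/1000]
  750 → stock rod 8 (new)  [load 750/1000]
8 stock rods opened.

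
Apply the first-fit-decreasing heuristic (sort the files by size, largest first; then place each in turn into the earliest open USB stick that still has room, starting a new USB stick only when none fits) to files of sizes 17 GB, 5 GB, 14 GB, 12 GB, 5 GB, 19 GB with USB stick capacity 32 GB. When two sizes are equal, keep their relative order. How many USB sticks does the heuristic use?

3

Sorted descending: 19, 17, 14, 12, 5, 5.
  19 → USB stick 1 (new)  [load 19/32]
  17 → USB stick 2 (new)  [load 17/32]
  14 → USB stick 2  [load 31/32]
  12 → USB stick 1  [load 31/32]
  5 → USB stick 3 (new)  [load 5/32]
  5 → USB stick 3  [load 10/32]
3 USB sticks opened.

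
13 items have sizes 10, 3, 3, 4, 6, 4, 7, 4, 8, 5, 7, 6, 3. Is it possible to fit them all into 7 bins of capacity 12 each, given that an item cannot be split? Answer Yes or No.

A valid assignment using 7 bins:
  bin 1: 10 = 10
  bin 2: 8 + 4 = 12
  bin 3: 7 + 5 = 12
  bin 4: 7 + 4 = 11
  bin 5: 6 + 6 = 12
  bin 6: 4 + 3 + 3 = 10
  bin 7: 3 = 3
Every load is within 12, so 7 bins suffice.

Yes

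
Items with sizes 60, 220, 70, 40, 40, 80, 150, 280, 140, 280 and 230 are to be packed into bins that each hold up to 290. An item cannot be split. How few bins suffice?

6

Total = 280 + 280 + 230 + 220 + 150 + 140 + 80 + 70 + 60 + 40 + 40 = 1590.
Lower bound: ⌈1590/290⌉ = 6 bins.
A packing using 6 bins:
  bin 1: 280 = 280
  bin 2: 280 = 280
  bin 3: 230 + 60 = 290
  bin 4: 220 + 70 = 290
  bin 5: 150 + 140 = 290
  bin 6: 80 + 40 + 40 = 160
This matches the lower bound, so 6 is optimal.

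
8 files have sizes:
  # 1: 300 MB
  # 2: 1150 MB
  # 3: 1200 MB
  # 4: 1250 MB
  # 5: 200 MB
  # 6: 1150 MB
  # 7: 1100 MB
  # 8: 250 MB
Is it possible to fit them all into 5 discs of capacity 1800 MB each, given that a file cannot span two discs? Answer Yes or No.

A valid assignment using 5 discs:
  disc 1: 1250 + 300 + 250 = 1800
  disc 2: 1200 + 200 = 1400
  disc 3: 1150 = 1150
  disc 4: 1150 = 1150
  disc 5: 1100 = 1100
Every load is within 1800 MB, so 5 discs suffice.

Yes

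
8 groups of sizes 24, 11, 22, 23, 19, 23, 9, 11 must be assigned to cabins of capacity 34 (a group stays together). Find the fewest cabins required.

Total = 24 + 23 + 23 + 22 + 19 + 11 + 11 + 9 = 142.
Lower bound: ⌈142/34⌉ = 5 cabins.
A packing using 5 cabins:
  cabin 1: 24 + 9 = 33
  cabin 2: 23 + 11 = 34
  cabin 3: 23 + 11 = 34
  cabin 4: 22 = 22
  cabin 5: 19 = 19
This matches the lower bound, so 5 is optimal.

5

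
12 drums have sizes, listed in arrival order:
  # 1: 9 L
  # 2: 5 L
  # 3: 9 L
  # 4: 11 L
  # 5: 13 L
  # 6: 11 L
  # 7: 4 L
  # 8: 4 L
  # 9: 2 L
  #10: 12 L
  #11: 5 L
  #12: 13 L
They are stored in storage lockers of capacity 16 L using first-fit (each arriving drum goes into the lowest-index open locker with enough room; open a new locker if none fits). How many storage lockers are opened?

7

  9 → locker 1 (new)  [load 9/16]
  5 → locker 1  [load 14/16]
  9 → locker 2 (new)  [load 9/16]
  11 → locker 3 (new)  [load 11/16]
  13 → locker 4 (new)  [load 13/16]
  11 → locker 5 (new)  [load 11/16]
  4 → locker 2  [load 13/16]
  4 → locker 3  [load 15/16]
  2 → locker 1  [load 16/16]
  12 → locker 6 (new)  [load 12/16]
  5 → locker 5  [load 16/16]
  13 → locker 7 (new)  [load 13/16]
7 storage lockers opened.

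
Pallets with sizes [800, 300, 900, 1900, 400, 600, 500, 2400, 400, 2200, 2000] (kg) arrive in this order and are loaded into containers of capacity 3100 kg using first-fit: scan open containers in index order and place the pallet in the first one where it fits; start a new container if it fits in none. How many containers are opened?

  800 → container 1 (new)  [load 800/3100]
  300 → container 1  [load 1100/3100]
  900 → container 1  [load 2000/3100]
  1900 → container 2 (new)  [load 1900/3100]
  400 → container 1  [load 2400/3100]
  600 → container 1  [load 3000/3100]
  500 → container 2  [load 2400/3100]
  2400 → container 3 (new)  [load 2400/3100]
  400 → container 2  [load 2800/3100]
  2200 → container 4 (new)  [load 2200/3100]
  2000 → container 5 (new)  [load 2000/3100]
5 containers opened.

5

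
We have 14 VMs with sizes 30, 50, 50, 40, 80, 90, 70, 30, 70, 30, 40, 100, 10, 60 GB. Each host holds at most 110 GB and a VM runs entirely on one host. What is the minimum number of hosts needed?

7

Total = 100 + 90 + 80 + 70 + 70 + 60 + 50 + 50 + 40 + 40 + 30 + 30 + 30 + 10 = 750 GB.
Lower bound: ⌈750/110⌉ = 7 hosts.
A packing using 7 hosts:
  host 1: 100 + 10 = 110
  host 2: 90 = 90
  host 3: 80 + 30 = 110
  host 4: 70 + 40 = 110
  host 5: 70 + 40 = 110
  host 6: 60 + 50 = 110
  host 7: 50 + 30 + 30 = 110
This matches the lower bound, so 7 is optimal.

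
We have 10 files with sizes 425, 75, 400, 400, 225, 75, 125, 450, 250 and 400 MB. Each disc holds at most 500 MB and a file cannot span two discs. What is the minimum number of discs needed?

Total = 450 + 425 + 400 + 400 + 400 + 250 + 225 + 125 + 75 + 75 = 2825 MB.
Lower bound: ⌈2825/500⌉ = 6 discs.
A packing using 7 discs:
  disc 1: 450 = 450
  disc 2: 425 + 75 = 500
  disc 3: 400 + 75 = 475
  disc 4: 400 = 400
  disc 5: 400 = 400
  disc 6: 250 + 225 = 475
  disc 7: 125 = 125
No arrangement into 6 discs stays within capacity, so 7 is optimal.

7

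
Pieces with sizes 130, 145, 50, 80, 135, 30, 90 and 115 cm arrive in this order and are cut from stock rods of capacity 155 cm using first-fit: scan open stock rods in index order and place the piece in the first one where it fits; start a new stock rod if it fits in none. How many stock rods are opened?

  130 → stock rod 1 (new)  [load 130/155]
  145 → stock rod 2 (new)  [load 145/155]
  50 → stock rod 3 (new)  [load 50/155]
  80 → stock rod 3  [load 130/155]
  135 → stock rod 4 (new)  [load 135/155]
  30 → stock rod 5 (new)  [load 30/155]
  90 → stock rod 5  [load 120/155]
  115 → stock rod 6 (new)  [load 115/155]
6 stock rods opened.

6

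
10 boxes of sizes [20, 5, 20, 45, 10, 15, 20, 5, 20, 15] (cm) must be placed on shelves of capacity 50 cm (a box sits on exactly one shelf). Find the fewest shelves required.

Total = 45 + 20 + 20 + 20 + 20 + 15 + 15 + 10 + 5 + 5 = 175 cm.
Lower bound: ⌈175/50⌉ = 4 shelves.
A packing using 4 shelves:
  shelf 1: 45 + 5 = 50
  shelf 2: 20 + 20 + 10 = 50
  shelf 3: 20 + 20 + 5 = 45
  shelf 4: 15 + 15 = 30
This matches the lower bound, so 4 is optimal.

4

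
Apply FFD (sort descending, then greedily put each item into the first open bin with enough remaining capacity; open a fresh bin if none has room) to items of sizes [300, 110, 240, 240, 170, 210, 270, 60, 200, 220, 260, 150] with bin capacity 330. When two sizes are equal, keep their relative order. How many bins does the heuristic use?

9

Sorted descending: 300, 270, 260, 240, 240, 220, 210, 200, 170, 150, 110, 60.
  300 → bin 1 (new)  [load 300/330]
  270 → bin 2 (new)  [load 270/330]
  260 → bin 3 (new)  [load 260/330]
  240 → bin 4 (new)  [load 240/330]
  240 → bin 5 (new)  [load 240/330]
  220 → bin 6 (new)  [load 220/330]
  210 → bin 7 (new)  [load 210/330]
  200 → bin 8 (new)  [load 200/330]
  170 → bin 9 (new)  [load 170/330]
  150 → bin 9  [load 320/330]
  110 → bin 6  [load 330/330]
  60 → bin 2  [load 330/330]
9 bins opened.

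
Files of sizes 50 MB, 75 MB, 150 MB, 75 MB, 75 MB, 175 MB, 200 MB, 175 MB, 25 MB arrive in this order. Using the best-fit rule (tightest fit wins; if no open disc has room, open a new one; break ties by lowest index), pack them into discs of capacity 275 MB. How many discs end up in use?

  50 → disc 1 (new)  [load 50/275]
  75 → disc 1  [load 125/275]
  150 → disc 1  [load 275/275]
  75 → disc 2 (new)  [load 75/275]
  75 → disc 2  [load 150/275]
  175 → disc 3 (new)  [load 175/275]
  200 → disc 4 (new)  [load 200/275]
  175 → disc 5 (new)  [load 175/275]
  25 → disc 4  [load 225/275]
5 discs opened.

5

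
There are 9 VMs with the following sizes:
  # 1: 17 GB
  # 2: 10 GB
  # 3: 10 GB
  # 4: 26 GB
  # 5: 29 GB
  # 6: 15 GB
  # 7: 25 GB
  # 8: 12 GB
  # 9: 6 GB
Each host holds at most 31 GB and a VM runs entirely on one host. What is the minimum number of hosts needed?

Total = 29 + 26 + 25 + 17 + 15 + 12 + 10 + 10 + 6 = 150 GB.
Lower bound: ⌈150/31⌉ = 5 hosts.
A packing using 6 hosts:
  host 1: 29 = 29
  host 2: 26 = 26
  host 3: 25 + 6 = 31
  host 4: 17 + 12 = 29
  host 5: 15 + 10 = 25
  host 6: 10 = 10
No arrangement into 5 hosts stays within capacity, so 6 is optimal.

6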